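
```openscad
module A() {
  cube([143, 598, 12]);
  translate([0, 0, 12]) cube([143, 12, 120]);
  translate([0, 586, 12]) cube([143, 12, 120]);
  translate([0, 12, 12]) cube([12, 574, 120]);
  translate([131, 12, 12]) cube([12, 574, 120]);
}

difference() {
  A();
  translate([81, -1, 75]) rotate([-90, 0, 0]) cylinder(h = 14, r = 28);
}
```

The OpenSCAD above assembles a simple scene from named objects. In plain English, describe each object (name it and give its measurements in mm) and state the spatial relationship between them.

A is an open storage box with external size 143×598×132 mm and wall thickness 12 mm (the base is also 12 mm thick). The base covers the whole footprint; the four walls stand on the base, with the y-facing walls full-width and the x-facing walls fitting between their inner faces.

The open box has a circular hole of radius 28 mm through its front wall, centred at (x = 81, z = 75).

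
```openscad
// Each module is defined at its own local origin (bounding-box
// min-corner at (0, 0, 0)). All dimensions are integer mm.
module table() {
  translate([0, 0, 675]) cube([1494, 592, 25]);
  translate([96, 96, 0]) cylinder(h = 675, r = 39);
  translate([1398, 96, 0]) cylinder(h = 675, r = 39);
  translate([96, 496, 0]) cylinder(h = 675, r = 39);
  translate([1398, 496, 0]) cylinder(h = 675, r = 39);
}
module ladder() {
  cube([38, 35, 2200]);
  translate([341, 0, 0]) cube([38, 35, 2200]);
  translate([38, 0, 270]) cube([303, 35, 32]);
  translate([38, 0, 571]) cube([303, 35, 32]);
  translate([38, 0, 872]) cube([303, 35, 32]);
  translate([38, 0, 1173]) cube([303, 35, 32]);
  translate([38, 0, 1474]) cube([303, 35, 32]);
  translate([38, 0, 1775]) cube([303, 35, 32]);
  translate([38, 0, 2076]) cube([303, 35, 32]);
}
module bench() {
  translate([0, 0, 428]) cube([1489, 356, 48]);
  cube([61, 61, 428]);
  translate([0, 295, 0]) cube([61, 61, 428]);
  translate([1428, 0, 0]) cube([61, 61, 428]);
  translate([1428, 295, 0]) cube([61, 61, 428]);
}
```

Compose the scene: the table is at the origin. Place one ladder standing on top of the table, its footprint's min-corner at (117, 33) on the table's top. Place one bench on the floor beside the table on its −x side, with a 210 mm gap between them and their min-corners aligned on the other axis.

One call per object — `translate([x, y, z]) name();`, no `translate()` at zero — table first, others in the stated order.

table();
translate([117, 33, 700]) ladder();
translate([-1699, 0, 0]) bench();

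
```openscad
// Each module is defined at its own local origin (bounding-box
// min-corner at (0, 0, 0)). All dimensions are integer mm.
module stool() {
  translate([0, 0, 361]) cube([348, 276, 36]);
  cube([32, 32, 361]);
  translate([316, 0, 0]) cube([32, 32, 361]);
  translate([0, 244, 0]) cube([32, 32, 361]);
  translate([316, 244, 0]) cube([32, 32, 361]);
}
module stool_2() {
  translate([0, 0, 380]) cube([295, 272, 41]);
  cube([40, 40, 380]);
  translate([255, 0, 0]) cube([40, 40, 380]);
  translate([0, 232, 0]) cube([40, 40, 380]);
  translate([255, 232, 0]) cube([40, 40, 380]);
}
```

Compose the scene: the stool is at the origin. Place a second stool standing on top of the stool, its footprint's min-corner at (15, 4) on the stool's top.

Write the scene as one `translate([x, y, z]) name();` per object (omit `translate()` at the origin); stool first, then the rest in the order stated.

stool();
translate([15, 4, 397]) stool_2();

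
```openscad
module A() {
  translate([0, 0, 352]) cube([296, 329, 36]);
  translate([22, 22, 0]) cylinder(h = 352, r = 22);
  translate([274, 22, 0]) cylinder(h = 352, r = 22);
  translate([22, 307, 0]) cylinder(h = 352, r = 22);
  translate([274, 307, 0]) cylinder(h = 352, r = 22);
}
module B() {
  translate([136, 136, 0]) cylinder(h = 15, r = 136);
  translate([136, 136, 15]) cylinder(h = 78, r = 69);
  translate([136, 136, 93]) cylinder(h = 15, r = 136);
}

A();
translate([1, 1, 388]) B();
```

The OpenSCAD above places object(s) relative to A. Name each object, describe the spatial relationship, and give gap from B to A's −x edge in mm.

A is a stool. B is a spool. The spool is on top of the stool. The gap from the spool to the stool's −x edge is 1 mm.

The spool's min-x is at 1; the stool's min-x is 0; gap = 1 mm.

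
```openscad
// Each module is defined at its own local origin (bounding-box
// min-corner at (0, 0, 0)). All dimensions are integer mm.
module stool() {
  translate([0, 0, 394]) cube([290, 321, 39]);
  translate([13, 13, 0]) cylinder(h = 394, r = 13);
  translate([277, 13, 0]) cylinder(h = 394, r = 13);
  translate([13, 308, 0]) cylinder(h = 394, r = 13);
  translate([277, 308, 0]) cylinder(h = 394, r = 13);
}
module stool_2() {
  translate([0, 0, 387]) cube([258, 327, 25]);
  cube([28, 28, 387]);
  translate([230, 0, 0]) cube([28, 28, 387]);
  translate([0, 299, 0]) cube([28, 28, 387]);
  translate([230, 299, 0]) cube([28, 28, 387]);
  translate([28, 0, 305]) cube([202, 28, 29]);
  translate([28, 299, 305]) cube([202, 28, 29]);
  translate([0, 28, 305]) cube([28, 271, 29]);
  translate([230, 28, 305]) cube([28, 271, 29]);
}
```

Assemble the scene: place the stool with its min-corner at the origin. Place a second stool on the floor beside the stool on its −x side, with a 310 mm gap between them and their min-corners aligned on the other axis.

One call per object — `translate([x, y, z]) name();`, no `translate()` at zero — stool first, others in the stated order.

stool();
translate([-568, 0, 0]) stool_2();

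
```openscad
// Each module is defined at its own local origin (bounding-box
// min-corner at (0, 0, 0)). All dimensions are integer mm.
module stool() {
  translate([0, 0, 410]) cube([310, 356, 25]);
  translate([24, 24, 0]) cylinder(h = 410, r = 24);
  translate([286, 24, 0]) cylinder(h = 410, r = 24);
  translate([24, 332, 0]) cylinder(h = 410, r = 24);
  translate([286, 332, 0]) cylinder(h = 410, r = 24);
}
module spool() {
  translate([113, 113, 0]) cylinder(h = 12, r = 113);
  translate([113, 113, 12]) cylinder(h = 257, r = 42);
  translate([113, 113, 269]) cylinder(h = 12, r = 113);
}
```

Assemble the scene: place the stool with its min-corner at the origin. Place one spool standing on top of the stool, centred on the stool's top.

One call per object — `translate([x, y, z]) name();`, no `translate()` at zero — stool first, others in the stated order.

stool();
translate([42, 65, 435]) spool();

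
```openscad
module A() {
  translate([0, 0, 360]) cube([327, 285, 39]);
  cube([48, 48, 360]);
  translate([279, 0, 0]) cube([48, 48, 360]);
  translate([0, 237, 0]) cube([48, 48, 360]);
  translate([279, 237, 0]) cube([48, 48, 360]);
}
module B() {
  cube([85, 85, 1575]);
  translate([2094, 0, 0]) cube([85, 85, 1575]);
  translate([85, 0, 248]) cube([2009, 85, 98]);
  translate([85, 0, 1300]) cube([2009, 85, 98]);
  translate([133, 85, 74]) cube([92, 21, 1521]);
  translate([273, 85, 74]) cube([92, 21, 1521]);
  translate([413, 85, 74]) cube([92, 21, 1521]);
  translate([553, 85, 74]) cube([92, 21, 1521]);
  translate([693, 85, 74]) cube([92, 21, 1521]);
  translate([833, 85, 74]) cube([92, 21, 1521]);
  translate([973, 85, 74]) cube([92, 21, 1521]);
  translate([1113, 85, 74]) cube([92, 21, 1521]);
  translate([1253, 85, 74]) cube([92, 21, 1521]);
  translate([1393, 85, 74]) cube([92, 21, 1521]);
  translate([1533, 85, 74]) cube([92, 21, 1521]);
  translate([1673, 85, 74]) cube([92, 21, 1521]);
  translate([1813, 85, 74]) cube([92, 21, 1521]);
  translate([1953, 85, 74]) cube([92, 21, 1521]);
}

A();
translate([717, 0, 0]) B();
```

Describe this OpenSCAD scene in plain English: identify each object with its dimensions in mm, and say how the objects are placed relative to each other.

A is a four-legged stool. The seat is a 327×285×39 mm slab whose top surface is at z = 399 mm; four square legs, each 48×48 mm in cross-section, run from the floor (z = 0) to the underside of the seat, each flush with a corner of the seat.

B is a fence section. Two 85×85 mm posts, 1575 mm tall, stand on the floor with a clear span of 2009 mm between their inner faces. Two horizontal rails of 85×98 mm section span the gap between the posts with their undersides at z = 248 mm and z = 1300 mm, flush with the posts' −y face. 14 pickets, each 92 mm wide, 21 mm thick and 1521 mm tall, are fixed to the +y face of the rails with their bottoms at z = 74 mm, evenly spaced across the span with equal gaps (rounded down to the nearest mm) at the −x end and between each pair — any rounding remainder accumulates at the +x end.

The fence section is on the floor beside the stool on its +x side.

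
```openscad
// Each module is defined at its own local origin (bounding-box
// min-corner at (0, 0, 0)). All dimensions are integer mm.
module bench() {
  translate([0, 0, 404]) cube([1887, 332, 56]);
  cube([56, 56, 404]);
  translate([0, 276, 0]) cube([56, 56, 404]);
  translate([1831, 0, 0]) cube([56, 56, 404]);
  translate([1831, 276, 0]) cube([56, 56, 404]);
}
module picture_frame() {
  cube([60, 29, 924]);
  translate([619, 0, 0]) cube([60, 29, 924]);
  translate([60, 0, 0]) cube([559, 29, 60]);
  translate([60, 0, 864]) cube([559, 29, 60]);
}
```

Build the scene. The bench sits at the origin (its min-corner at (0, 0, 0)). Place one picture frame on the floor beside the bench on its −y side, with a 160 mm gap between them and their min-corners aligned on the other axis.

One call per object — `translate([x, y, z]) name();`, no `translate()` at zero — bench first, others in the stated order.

bench();
translate([0, -189, 0]) picture_frame();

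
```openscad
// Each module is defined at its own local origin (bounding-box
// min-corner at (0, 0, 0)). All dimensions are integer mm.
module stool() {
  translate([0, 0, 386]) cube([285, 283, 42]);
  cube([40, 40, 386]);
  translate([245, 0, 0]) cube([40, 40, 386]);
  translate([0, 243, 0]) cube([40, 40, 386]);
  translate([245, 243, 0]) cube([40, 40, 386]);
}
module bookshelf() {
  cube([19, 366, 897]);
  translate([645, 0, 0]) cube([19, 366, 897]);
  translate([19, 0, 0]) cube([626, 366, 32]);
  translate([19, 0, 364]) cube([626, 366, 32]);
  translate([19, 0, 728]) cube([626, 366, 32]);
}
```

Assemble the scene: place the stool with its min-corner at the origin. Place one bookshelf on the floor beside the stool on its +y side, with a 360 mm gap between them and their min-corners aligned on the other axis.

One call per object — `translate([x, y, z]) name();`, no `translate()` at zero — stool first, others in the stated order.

stool();
translate([0, 643, 0]) bookshelf();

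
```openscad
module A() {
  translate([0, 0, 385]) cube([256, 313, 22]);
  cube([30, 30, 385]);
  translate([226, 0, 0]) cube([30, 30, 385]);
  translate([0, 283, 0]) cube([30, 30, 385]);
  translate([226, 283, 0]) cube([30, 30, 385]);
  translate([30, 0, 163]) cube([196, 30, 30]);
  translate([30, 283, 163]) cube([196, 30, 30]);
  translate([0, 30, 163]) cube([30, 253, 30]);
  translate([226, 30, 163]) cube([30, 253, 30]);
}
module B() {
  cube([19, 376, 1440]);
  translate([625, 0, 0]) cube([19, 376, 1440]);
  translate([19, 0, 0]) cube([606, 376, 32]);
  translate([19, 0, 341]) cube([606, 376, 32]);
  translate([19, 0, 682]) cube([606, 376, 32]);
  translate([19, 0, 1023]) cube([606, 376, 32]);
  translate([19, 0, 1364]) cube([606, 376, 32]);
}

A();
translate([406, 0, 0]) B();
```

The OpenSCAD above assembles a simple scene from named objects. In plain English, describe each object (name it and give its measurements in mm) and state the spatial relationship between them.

A is a four-legged stool. The seat is 256×313 mm, 22 mm thick, top at z = 407 mm. It stands on four square legs, each 30×30 mm in cross-section, from z = 0 to the seat underside, each flush with a corner of the seat. Four stretchers, 30 mm wide and 30 mm tall, connect adjacent legs with their undersides at z = 163 mm, each running between the inner faces of the legs it joins and aligned with the legs' outer faces on the other axis.

B is a bookshelf 644 mm wide overall, 376 mm deep and 1440 mm tall. The two sides are 19 mm thick vertical panels. 5 horizontal shelves of 32 mm thickness span between the inner faces of the sides; the lowest shelf sits on the floor and shelves are stacked with a clear vertical gap of 309 mm between each pair.

The bookshelf is on the floor beside the stool on its +x side.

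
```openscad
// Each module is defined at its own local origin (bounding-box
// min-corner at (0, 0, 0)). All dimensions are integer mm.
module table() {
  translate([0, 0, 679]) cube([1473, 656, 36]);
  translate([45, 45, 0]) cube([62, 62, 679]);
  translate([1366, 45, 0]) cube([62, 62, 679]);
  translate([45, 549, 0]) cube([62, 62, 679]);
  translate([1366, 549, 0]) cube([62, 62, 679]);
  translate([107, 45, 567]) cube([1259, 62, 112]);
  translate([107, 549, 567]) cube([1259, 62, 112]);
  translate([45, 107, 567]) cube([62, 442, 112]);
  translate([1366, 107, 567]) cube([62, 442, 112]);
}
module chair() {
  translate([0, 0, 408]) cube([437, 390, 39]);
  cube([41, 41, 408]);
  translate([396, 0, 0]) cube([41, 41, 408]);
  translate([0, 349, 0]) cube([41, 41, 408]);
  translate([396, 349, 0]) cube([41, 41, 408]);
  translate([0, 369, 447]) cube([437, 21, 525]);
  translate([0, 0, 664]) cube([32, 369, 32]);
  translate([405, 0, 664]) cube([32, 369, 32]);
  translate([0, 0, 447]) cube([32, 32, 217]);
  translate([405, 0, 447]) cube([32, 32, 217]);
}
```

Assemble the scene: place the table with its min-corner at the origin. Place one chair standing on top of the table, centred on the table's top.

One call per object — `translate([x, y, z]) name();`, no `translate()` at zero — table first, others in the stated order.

table();
translate([518, 133, 715]) chair();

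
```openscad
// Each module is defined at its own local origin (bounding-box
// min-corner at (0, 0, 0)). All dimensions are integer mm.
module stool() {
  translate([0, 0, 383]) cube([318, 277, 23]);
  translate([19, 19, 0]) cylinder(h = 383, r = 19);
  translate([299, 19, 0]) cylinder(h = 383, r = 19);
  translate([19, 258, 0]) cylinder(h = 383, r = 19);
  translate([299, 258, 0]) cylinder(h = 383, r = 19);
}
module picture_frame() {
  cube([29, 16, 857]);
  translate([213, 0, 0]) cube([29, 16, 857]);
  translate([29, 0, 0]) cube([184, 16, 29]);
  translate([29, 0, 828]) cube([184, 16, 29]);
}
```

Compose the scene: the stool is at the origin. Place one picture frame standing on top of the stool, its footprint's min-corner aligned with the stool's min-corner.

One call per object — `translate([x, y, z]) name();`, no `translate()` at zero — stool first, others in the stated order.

stool();
translate([0, 0, 406]) picture_frame();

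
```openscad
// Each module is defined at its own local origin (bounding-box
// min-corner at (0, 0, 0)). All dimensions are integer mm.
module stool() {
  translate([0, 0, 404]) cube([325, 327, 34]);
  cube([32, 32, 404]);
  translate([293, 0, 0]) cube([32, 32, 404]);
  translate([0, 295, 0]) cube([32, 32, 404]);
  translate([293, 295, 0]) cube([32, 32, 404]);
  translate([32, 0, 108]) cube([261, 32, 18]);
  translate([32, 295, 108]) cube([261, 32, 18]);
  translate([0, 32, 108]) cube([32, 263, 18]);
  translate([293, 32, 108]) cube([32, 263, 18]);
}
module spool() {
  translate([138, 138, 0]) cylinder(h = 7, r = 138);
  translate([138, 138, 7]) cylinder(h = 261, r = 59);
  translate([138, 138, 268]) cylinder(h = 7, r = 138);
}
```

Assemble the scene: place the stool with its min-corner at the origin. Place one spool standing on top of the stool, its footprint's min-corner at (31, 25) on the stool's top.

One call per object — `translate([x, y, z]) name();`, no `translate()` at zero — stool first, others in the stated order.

stool();
translate([31, 25, 438]) spool();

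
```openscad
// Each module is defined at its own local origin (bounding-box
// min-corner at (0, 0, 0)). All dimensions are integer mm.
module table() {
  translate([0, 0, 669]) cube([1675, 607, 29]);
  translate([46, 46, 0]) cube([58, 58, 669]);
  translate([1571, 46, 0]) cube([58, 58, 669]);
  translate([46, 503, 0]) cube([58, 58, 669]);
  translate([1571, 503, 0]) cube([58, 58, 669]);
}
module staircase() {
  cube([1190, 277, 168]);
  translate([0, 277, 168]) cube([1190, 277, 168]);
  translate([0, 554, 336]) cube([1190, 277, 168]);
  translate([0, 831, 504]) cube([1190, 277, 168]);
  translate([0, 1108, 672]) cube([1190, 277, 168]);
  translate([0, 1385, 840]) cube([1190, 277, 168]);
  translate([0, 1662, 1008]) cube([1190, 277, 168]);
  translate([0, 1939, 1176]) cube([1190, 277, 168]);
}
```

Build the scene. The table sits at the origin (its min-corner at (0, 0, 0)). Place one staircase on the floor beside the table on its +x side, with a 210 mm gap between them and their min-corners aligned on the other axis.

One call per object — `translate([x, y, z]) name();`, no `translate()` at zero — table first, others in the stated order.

table();
translate([1885, 0, 0]) staircase();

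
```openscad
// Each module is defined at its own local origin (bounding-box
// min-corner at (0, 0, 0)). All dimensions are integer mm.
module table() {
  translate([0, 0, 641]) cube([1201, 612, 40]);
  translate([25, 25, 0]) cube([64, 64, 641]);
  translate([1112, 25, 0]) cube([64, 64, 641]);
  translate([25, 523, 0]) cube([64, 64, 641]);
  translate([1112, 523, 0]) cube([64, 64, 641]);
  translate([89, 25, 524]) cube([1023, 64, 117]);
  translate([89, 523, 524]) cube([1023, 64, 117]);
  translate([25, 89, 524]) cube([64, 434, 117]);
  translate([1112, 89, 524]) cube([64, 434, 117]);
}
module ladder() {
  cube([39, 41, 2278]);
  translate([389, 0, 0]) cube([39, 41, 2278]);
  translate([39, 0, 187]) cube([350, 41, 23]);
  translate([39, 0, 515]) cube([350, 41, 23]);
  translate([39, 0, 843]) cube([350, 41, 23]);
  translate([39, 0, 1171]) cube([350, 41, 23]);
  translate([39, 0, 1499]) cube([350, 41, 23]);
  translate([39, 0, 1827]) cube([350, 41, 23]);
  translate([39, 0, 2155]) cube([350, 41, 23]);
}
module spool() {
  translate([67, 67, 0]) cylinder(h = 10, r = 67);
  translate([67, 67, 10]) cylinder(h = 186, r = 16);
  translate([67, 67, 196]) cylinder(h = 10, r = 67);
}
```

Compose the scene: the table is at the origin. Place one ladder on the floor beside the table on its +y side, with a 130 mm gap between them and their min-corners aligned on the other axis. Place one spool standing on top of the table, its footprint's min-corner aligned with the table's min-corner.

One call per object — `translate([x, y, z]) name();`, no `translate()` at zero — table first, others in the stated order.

table();
translate([0, 742, 0]) ladder();
translate([0, 0, 681]) spool();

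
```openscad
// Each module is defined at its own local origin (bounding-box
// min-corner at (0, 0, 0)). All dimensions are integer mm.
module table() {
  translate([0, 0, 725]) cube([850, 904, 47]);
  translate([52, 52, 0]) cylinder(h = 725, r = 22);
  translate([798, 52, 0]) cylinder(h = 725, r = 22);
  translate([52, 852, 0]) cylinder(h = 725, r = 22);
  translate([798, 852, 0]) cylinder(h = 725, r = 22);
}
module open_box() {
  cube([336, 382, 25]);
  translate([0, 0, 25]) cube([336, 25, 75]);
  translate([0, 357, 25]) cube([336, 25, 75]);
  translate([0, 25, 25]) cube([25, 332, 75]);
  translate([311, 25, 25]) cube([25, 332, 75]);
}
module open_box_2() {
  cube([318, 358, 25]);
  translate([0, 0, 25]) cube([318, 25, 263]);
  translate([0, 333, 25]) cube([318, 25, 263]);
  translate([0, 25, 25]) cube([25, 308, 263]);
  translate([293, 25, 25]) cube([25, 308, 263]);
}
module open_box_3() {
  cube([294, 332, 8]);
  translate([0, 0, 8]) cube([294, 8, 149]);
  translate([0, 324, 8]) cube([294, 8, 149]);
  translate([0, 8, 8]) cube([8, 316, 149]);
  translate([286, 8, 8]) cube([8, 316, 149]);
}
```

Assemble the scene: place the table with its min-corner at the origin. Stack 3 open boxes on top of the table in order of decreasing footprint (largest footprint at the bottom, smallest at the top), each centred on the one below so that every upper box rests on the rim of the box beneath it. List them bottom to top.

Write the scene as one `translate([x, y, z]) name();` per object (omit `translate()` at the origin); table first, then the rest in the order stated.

table();
translate([257, 261, 772]) open_box();
translate([266, 273, 872]) open_box_2();
translate([278, 286, 1160]) open_box_3();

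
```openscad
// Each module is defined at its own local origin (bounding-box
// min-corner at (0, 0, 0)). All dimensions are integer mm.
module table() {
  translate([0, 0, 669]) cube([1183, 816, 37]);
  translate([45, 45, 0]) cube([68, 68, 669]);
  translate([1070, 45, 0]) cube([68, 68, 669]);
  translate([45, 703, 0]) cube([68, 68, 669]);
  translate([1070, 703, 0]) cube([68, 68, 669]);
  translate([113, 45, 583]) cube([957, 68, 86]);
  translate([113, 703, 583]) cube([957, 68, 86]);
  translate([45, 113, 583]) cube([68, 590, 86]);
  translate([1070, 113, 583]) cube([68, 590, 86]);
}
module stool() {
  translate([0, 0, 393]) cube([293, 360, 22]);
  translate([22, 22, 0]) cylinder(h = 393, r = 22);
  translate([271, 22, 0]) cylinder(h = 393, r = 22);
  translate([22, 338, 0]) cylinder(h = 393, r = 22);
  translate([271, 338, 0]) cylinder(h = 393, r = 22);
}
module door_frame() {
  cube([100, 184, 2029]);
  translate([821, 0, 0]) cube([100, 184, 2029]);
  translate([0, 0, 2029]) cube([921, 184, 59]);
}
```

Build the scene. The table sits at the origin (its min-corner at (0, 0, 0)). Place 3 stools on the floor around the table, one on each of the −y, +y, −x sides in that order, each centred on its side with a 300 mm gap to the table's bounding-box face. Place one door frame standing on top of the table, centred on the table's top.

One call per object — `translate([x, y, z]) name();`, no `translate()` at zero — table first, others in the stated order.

table();
translate([445, -660, 0]) stool();
translate([445, 1116, 0]) stool();
translate([-593, 228, 0]) stool();
translate([131, 316, 706]) door_frame();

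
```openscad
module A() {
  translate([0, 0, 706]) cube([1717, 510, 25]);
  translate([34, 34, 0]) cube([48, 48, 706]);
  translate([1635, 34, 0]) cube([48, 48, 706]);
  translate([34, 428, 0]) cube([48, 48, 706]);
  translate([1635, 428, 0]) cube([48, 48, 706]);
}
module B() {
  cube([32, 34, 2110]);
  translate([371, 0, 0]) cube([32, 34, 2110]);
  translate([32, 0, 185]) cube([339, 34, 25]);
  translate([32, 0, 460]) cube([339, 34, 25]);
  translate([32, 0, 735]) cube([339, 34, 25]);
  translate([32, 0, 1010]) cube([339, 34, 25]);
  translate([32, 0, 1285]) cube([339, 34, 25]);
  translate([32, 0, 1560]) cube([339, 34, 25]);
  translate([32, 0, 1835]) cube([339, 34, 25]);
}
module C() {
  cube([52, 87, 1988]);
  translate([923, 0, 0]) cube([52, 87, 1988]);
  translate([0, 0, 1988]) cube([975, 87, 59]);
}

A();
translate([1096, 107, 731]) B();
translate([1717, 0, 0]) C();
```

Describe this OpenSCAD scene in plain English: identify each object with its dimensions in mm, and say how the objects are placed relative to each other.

A is a rectangular dining table. The top is 1717×510×25 mm with its upper surface at z = 731 mm. It stands on four 48×48 mm square legs, each inset 34 mm from the nearest pair of top edges, running from the floor to the underside of the top.

B is a straight ladder. Two 32×34 mm vertical rails, 2110 mm tall, stand 403 mm apart (outside-to-outside) with their front faces coplanar on the −y side. 7 rungs, each 34 mm deep and 25 mm tall, span between the inner faces of the rails, front faces flush with the rails. The lowest rung's underside is at z = 185 mm and rungs are spaced 275 mm apart (underside to underside).

C is a door frame. The clear opening is 871 mm wide and 1988 mm high. Two 52 mm wide jambs, 87 mm deep, stand either side of the opening from the floor to the top of the opening. A 59 mm thick head sits across the top of both jambs, spanning the full outside width of the frame.

The ladder is on top of the table. The door frame is against the table's +x side, with their −y faces flush.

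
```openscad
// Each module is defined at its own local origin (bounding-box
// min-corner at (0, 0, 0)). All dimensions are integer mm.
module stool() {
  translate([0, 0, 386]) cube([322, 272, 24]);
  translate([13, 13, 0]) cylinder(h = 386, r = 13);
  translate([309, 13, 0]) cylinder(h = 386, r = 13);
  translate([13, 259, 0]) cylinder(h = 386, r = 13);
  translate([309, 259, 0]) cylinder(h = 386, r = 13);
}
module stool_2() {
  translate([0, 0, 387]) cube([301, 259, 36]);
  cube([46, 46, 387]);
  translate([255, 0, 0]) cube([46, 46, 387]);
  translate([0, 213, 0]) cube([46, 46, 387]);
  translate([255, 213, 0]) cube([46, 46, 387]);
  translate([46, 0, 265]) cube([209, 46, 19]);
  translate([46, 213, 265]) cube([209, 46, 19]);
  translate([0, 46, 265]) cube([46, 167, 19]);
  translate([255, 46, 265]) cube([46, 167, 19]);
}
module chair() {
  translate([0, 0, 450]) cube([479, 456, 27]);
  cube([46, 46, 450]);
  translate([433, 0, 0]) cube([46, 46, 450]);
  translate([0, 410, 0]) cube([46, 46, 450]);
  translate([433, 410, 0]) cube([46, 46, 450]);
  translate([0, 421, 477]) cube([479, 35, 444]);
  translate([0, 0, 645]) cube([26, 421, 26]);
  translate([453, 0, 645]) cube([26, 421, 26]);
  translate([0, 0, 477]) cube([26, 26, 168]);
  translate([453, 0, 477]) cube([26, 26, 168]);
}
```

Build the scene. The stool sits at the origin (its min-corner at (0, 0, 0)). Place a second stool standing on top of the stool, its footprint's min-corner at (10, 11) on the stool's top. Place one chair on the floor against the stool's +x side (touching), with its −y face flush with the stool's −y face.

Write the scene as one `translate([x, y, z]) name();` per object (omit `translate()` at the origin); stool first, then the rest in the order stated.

stool();
translate([10, 11, 410]) stool_2();
translate([322, 0, 0]) chair();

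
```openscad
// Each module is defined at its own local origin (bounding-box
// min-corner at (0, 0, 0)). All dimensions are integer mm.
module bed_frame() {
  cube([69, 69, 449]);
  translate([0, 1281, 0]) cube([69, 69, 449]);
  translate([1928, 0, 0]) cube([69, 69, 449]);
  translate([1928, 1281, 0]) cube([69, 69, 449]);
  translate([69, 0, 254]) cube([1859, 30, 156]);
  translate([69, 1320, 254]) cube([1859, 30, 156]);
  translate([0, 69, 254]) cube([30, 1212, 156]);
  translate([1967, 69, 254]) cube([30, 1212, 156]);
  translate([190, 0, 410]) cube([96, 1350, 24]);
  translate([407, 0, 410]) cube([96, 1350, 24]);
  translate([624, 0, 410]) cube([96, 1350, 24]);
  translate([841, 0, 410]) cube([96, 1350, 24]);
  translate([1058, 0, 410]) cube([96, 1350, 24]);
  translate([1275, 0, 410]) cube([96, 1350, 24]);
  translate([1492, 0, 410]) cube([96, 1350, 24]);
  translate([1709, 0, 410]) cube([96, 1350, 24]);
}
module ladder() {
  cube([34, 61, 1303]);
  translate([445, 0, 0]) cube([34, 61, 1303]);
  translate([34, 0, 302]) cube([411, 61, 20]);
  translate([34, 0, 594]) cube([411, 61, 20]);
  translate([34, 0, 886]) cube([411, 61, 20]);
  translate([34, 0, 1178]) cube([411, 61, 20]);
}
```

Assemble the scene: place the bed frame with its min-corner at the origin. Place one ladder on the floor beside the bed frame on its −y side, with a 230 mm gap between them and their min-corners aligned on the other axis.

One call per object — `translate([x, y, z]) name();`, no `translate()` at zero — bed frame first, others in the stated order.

bed_frame();
translate([0, -291, 0]) ladder();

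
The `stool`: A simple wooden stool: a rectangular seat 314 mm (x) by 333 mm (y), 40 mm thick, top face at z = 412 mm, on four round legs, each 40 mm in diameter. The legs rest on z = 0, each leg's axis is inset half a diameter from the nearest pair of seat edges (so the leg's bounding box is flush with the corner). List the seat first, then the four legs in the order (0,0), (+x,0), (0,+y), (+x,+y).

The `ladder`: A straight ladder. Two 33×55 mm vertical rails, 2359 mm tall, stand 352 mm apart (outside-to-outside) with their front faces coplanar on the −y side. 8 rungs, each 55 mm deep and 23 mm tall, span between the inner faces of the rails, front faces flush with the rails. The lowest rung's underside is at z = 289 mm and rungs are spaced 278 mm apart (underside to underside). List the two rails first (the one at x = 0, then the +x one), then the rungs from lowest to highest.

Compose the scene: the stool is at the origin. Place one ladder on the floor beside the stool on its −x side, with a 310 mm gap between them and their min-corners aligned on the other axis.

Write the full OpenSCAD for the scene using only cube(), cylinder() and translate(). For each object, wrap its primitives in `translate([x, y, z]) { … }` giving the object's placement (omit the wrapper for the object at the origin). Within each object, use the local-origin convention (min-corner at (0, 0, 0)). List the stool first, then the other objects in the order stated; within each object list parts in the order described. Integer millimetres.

translate([0, 0, 372]) cube([314, 333, 40]);
translate([20, 20, 0]) cylinder(h = 372, r = 20);
translate([294, 20, 0]) cylinder(h = 372, r = 20);
translate([20, 313, 0]) cylinder(h = 372, r = 20);
translate([294, 313, 0]) cylinder(h = 372, r = 20);
translate([-662, 0, 0]) {
  cube([33, 55, 2359]);
  translate([319, 0, 0]) cube([33, 55, 2359]);
  translate([33, 0, 289]) cube([286, 55, 23]);
  translate([33, 0, 567]) cube([286, 55, 23]);
  translate([33, 0, 845]) cube([286, 55, 23]);
  translate([33, 0, 1123]) cube([286, 55, 23]);
  translate([33, 0, 1401]) cube([286, 55, 23]);
  translate([33, 0, 1679]) cube([286, 55, 23]);
  translate([33, 0, 1957]) cube([286, 55, 23]);
  translate([33, 0, 2235]) cube([286, 55, 23]);
}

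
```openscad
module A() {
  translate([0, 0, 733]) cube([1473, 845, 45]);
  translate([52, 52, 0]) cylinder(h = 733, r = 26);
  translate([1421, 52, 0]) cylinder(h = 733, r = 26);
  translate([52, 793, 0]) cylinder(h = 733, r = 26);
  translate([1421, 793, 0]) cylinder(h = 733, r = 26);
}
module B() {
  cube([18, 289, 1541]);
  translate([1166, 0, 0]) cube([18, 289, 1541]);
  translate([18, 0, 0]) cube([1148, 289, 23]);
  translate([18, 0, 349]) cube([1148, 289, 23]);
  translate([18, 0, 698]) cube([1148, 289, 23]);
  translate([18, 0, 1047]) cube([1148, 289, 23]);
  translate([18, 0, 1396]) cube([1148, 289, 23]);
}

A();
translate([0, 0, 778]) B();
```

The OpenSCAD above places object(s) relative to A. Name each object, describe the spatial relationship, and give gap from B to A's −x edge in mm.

The bookshelf's min-x is at 0; the table's min-x is 0; gap = 0 mm.

A is a table. B is a bookshelf. The bookshelf is on top of the table. The gap from the bookshelf to the table's −x edge is 0 mm.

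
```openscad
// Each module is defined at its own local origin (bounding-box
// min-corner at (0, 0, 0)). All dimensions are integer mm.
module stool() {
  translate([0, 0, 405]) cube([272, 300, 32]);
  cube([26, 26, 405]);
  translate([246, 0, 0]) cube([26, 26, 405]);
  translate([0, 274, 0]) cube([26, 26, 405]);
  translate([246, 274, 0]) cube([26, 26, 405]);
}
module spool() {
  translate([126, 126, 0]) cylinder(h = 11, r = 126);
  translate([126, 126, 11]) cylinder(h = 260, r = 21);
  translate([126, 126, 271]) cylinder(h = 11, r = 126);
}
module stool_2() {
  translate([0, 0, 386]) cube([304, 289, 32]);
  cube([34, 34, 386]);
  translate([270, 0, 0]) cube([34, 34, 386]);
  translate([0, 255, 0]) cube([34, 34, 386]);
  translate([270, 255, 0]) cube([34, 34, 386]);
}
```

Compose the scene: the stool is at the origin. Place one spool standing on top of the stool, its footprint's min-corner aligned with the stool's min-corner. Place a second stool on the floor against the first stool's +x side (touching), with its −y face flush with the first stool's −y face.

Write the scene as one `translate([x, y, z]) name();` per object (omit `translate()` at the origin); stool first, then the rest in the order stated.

stool();
translate([0, 0, 437]) spool();
translate([272, 0, 0]) stool_2();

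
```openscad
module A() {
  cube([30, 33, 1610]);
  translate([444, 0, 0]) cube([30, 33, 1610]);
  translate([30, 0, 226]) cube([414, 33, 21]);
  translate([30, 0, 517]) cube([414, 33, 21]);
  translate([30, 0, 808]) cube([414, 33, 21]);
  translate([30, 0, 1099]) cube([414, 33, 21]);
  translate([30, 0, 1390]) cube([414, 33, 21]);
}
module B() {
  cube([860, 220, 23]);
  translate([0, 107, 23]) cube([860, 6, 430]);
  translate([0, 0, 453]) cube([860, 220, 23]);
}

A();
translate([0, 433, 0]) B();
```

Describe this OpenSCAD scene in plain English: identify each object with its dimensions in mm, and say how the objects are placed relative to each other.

A is a wooden ladder with two side rails of 30×33 mm section and 1610 mm height, set 474 mm apart overall. Between them run 5 rectangular rungs (33 mm deep, 21 mm thick), front faces flush with the rails' −y face. The bottom of the first rung is 226 mm above the floor and each subsequent rung is 291 mm higher than the one below.

B is an I-beam lying along x, 860 mm long. Overall section height 476 mm. Two flanges 220 mm wide (y) and 23 mm thick, one on the floor and one at the top; a web 6 mm thick runs between them, centred on the flange width.

The I-beam is on the floor beside the ladder on its +y side.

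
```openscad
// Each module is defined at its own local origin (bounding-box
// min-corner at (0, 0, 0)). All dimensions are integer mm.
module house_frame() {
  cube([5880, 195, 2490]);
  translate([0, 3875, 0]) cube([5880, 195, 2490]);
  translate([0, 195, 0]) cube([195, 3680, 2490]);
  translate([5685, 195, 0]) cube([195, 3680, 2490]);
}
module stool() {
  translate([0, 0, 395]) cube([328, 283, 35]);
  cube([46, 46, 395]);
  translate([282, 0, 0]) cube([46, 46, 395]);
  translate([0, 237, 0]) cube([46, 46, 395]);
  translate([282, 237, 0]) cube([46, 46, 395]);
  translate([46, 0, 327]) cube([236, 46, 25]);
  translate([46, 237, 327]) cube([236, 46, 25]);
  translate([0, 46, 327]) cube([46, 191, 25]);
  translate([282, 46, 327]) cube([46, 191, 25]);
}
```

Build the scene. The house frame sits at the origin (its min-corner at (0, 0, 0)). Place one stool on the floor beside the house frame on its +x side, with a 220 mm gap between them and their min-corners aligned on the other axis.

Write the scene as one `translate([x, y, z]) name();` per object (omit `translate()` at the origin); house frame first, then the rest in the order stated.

house_frame();
translate([6100, 0, 0]) stool();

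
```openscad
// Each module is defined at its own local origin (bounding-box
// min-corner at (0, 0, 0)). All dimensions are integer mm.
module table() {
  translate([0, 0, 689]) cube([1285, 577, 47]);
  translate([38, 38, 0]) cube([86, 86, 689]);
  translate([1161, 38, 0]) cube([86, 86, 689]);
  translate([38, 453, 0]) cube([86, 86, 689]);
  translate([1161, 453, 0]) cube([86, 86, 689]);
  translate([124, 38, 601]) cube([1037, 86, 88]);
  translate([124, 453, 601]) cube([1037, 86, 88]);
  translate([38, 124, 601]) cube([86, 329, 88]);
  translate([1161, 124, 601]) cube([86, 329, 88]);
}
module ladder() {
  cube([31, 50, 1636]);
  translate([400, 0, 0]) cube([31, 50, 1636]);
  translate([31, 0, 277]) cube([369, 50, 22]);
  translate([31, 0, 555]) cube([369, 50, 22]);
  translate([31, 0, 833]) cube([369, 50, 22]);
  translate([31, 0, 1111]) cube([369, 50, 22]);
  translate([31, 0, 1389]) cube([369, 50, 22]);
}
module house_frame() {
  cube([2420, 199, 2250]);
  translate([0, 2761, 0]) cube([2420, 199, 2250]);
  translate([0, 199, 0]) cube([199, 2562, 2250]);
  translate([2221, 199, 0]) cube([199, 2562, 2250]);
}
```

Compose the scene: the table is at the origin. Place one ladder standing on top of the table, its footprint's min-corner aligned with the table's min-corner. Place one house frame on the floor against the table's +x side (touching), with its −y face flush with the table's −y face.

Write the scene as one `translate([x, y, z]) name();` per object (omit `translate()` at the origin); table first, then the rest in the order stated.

table();
translate([0, 0, 736]) ladder();
translate([1285, 0, 0]) house_frame();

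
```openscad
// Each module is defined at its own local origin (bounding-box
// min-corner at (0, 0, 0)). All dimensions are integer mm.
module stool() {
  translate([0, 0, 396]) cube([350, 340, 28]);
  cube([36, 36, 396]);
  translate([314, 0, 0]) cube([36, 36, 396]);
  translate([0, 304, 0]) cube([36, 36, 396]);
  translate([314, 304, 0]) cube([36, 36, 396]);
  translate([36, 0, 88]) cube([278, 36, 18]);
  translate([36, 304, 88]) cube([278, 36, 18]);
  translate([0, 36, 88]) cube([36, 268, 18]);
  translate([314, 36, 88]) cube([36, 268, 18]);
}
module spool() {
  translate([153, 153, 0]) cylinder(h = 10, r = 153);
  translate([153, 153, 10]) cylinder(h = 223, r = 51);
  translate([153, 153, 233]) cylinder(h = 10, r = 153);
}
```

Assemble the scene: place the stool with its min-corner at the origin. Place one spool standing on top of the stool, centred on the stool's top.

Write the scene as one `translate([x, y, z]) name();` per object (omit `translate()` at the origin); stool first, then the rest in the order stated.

stool();
translate([22, 17, 424]) spool();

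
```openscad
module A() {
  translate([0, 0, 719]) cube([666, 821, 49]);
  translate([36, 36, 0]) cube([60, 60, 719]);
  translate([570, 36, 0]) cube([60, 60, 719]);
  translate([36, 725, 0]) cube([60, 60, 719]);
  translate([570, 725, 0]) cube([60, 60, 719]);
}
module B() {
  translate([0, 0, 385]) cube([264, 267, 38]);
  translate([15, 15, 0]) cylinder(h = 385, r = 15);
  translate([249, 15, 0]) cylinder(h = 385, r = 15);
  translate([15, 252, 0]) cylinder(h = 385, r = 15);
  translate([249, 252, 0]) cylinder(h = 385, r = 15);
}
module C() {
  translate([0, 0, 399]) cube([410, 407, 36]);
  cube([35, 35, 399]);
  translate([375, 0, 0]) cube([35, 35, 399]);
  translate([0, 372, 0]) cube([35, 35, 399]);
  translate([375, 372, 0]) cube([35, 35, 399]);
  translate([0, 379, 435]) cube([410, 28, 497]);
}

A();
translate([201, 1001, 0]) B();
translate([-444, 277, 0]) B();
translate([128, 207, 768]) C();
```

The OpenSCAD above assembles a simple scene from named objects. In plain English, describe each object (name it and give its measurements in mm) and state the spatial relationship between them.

A is a table with a 666×821 mm rectangular top, 49 mm thick, top surface at z = 768 mm, supported by four 60×60 mm square legs, each inset 36 mm from the nearest pair of top edges, running from the floor.

B is a simple wooden stool: a rectangular seat 264 mm (x) by 267 mm (y), 38 mm thick, top face at z = 423 mm, on four round legs, each 30 mm in diameter. The legs rest on z = 0, each leg's axis is inset half a diameter from the nearest pair of seat edges (so the leg's bounding box is flush with the corner).

C is a chair: 410×407 mm seat, 36 mm thick, top at z = 435 mm, on four 35 mm square corner legs flush with the seat edges. A 28 mm thick backrest slab spans the full seat width, extending 497 mm above the seat top, its back face flush with the seat's +y edge.

Two stools sit around the table at the +y, −x sides. The chair is on top of the table, centred.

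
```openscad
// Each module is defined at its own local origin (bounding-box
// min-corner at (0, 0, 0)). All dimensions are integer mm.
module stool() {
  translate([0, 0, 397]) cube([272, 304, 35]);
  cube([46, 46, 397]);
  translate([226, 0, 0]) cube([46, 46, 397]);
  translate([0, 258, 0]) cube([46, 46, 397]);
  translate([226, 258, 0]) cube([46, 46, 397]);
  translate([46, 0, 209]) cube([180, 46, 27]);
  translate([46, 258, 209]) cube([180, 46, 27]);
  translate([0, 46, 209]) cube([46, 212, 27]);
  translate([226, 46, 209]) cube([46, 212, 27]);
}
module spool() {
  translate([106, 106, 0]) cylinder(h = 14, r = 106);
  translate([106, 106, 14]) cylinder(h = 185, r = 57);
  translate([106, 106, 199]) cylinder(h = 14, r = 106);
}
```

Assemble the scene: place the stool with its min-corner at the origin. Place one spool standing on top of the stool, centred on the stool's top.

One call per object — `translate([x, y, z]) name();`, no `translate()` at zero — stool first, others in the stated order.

stool();
translate([30, 46, 432]) spool();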